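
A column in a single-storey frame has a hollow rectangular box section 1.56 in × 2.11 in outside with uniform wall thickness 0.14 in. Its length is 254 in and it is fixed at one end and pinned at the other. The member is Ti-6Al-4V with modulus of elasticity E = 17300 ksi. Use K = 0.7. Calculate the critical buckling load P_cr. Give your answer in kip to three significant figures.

P_cr ≈ 1.88 kip

Inner dimensions: h_i = 2.11 − 2×0.14 = 1.830 in, b_i = 1.56 − 2×0.14 = 1.280 in
Weak-axis I_min = (h_o·b_o³ − h_i·b_i³)/12 with b_o = 1.56, b_i = 1.280 in (shorter outer/inner sides).
I_min = (2.11×1.56³ − 1.830×1.280³)/12 = 0.3477 in⁴
Effective length L_e = K·L = 0.7 × 254 = 177.8 in
P_cr = π²EI / L_e² = π² × 17300×10³ × 0.3477 / 177.8² = 1.878×10^3 lb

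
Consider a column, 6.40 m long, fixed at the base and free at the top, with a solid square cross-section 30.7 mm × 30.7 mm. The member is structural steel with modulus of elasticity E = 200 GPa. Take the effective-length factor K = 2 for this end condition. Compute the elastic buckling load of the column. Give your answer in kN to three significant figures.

P_cr ≈ 0.892 kN

I = a⁴/12 = 30.7⁴/12 = 7.402×10^4 mm⁴
I = 7.402×10^4 mm⁴ = 7.402×10^-8 m⁴
Effective length L_e = K·L = 2 × 6.40 = 12.80 m
P_cr = π²EI / L_e² = π² × 200×10⁹ × 7.402×10^-8 / 12.80² = 891.8 N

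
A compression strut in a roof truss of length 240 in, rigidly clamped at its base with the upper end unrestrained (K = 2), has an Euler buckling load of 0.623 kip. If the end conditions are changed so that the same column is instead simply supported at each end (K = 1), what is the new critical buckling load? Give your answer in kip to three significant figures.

P_cr ≈ 2.49 kip

P_cr ∝ 1/K², so P_cr,new = P_cr,old × (K_old/K_new)² = 0.623 × (2/1)²
= 0.623 × 4.000 = 2.49 kip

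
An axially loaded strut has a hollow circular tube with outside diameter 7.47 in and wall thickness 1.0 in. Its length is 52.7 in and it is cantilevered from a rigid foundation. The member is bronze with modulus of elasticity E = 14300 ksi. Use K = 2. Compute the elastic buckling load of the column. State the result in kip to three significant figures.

P_cr ≈ 1380 kip

Inner diameter d_i = 7.47 − 2×1.0 = 5.470 in
I = π(d_o⁴ − d_i⁴)/64 = π(7.47⁴ − 5.470⁴)/64 = 108.9 in⁴
Effective length L_e = K·L = 2 × 52.7 = 105.4 in
P_cr = π²EI / L_e² = π² × 14300×10³ × 108.9 / 105.4² = 1.384×10^6 lb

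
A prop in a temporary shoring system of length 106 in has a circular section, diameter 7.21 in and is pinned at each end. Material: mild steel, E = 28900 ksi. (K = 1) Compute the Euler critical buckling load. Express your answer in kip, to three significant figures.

I = πd⁴/64 = π×7.21⁴/64 = 132.7 in⁴
Effective length L_e = K·L = 1 × 106 = 106.0 in
P_cr = π²EI / L_e² = π² × 28900×10³ × 132.7 / 106.0² = 3.367×10^6 lb

P_cr ≈ 3370 kip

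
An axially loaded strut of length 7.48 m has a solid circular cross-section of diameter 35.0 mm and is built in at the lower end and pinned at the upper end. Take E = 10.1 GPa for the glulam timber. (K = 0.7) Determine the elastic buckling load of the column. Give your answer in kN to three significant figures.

P_cr ≈ 0.268 kN

I = πd⁴/64 = π×35.0⁴/64 = 7.366×10^4 mm⁴
I = 7.366×10^4 mm⁴ = 7.366×10^-8 m⁴
Effective length L_e = K·L = 0.7 × 7.48 = 5.236 m
P_cr = π²EI / L_e² = π² × 10.1×10⁹ × 7.366×10^-8 / 5.236² = 267.8 N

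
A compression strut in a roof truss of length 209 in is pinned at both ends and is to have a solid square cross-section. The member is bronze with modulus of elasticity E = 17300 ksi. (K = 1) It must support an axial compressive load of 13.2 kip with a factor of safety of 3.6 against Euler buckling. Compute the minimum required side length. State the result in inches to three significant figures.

Required P_cr = n·P = 3.6 × 13.2 = 47.52 kip
L_e = K·L = 1 × 209 = 209.0 in
Required I = P_cr·L_e²/(π²E) = 4.752×10^4 × 209.0² / (π² × 1.73×10^7) = 12.16 in⁴
Solid square: I = a⁴/12  ⇒  a = (12I)^(1/4) = (12×12.16)^(1/4) = 3.48 in

a ≈ 3.48 in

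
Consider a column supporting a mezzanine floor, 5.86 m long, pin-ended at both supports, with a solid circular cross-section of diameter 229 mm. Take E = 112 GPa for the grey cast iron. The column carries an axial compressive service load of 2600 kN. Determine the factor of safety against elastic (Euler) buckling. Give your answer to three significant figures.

I = πd⁴/64 = π×229⁴/64 = 1.350×10^8 mm⁴
I = 1.350×10^8 mm⁴ = 1.350×10^-4 m⁴
Effective length L_e = K·L = 1 × 5.86 = 5.860 m
P_cr = π²EI / L_e² = π² × 112×10⁹ × 1.350×10^-4 / 5.860² = 4.345×10^6 N
Factor of safety n = P_cr / P = 4345.4 / 2600 = 1.67

n ≈ 1.67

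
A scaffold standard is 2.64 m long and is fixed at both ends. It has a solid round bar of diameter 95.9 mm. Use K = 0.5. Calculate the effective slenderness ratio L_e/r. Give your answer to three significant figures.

For a solid circle r = d/4 = 95.9/4 = 23.98 mm
L_e = K·L = 0.5 × 2.64 m = 1.320 m = 1320.0 mm
λ = L_e / r_min = 1320.0 / 23.98 = 55.1

λ ≈ 55.1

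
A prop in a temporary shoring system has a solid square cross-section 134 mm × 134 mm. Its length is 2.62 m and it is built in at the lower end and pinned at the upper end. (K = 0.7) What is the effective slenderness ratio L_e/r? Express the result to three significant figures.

I = a⁴/12 = 134⁴/12 = 2.687×10^7 mm⁴
A = 1.796×10^4 mm²;  r_min = √(I/A) = √(2.687×10^7/1.796×10^4) = 38.68 mm
L_e = K·L = 0.7 × 2.62 m = 1.834 m = 1834.0 mm
λ = L_e / r_min = 1834.0 / 38.68 = 47.4

λ ≈ 47.4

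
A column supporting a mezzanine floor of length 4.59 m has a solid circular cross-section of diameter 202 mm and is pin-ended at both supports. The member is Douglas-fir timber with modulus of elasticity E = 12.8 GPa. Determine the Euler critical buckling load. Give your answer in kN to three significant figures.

P_cr ≈ 490 kN

I = πd⁴/64 = π×202⁴/64 = 8.173×10^7 mm⁴
I = 8.173×10^7 mm⁴ = 8.173×10^-5 m⁴
Effective length L_e = K·L = 1 × 4.59 = 4.590 m
P_cr = π²EI / L_e² = π² × 12.8×10⁹ × 8.173×10^-5 / 4.590² = 4.901×10^5 N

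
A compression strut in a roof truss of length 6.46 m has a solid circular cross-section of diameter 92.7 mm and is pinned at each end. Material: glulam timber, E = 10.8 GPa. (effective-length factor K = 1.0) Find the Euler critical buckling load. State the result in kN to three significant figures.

I = πd⁴/64 = π×92.7⁴/64 = 3.625×10^6 mm⁴
I = 3.625×10^6 mm⁴ = 3.625×10^-6 m⁴
Effective length L_e = K·L = 1 × 6.46 = 6.460 m
P_cr = π²EI / L_e² = π² × 10.8×10⁹ × 3.625×10^-6 / 6.460² = 9.259×10^3 N

P_cr ≈ 9.26 kN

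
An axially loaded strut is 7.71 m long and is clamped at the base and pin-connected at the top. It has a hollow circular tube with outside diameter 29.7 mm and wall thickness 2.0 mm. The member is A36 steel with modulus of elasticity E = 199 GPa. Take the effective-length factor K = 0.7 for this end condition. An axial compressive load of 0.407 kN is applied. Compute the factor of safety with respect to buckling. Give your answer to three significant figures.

n ≈ 2.78

Inner diameter d_i = 29.7 − 2×2.0 = 25.70 mm
I = π(d_o⁴ − d_i⁴)/64 = π(29.7⁴ − 25.70⁴)/64 = 1.678×10^4 mm⁴
I = 1.678×10^4 mm⁴ = 1.678×10^-8 m⁴
Effective length L_e = K·L = 0.7 × 7.71 = 5.397 m
P_cr = π²EI / L_e² = π² × 199×10⁹ × 1.678×10^-8 / 5.397² = 1.131×10^3 N
Factor of safety n = P_cr / P = 1.1314 / 0.407 = 2.78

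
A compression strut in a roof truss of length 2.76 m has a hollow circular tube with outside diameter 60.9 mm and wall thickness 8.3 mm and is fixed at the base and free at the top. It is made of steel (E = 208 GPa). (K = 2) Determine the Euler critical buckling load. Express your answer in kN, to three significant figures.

Inner diameter d_i = 60.9 − 2×8.3 = 44.30 mm
I = π(d_o⁴ − d_i⁴)/64 = π(60.9⁴ − 44.30⁴)/64 = 4.862×10^5 mm⁴
I = 4.862×10^5 mm⁴ = 4.862×10^-7 m⁴
Effective length L_e = K·L = 2 × 2.76 = 5.520 m
P_cr = π²EI / L_e² = π² × 208×10⁹ × 4.862×10^-7 / 5.520² = 3.275×10^4 N

P_cr ≈ 32.8 kN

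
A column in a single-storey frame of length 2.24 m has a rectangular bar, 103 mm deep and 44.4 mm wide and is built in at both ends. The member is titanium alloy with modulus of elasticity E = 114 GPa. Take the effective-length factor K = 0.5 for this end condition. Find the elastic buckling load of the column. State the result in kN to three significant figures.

Buckling occurs about the weak axis: I_min = h·b³/12 with b = 44.4 mm (the shorter side).
I_min = 103×44.4³/12 = 7.513×10^5 mm⁴
I = 7.513×10^5 mm⁴ = 7.513×10^-7 m⁴
Effective length L_e = K·L = 0.5 × 2.24 = 1.120 m
P_cr = π²EI / L_e² = π² × 114×10⁹ × 7.513×10^-7 / 1.120² = 6.739×10^5 N

P_cr ≈ 674 kN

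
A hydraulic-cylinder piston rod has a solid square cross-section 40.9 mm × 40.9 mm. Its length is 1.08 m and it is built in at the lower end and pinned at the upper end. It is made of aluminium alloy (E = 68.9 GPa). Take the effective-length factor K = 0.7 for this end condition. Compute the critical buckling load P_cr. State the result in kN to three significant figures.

I = a⁴/12 = 40.9⁴/12 = 2.332×10^5 mm⁴
I = 2.332×10^5 mm⁴ = 2.332×10^-7 m⁴
Effective length L_e = K·L = 0.7 × 1.08 = 0.7560 m
P_cr = π²EI / L_e² = π² × 68.9×10⁹ × 2.332×10^-7 / 0.7560² = 2.775×10^5 N

P_cr ≈ 277 kN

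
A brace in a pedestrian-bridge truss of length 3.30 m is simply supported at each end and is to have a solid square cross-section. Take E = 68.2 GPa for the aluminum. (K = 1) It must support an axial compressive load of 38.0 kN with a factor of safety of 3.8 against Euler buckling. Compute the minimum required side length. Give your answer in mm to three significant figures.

a ≈ 72.8 mm

Required P_cr = n·P = 3.8 × 38.0 = 144.4 kN
L_e = K·L = 1 × 3.30 = 3.300 m
Required I = P_cr·L_e²/(π²E) = 1.444×10^5 × 3.300² / (π² × 6.82×10^10) = 2.336×10^-6 m⁴
I_req = 2.336×10^6 mm⁴
Solid square: I = a⁴/12  ⇒  a = (12I)^(1/4) = (12×2.336×10^6)^(1/4) = 72.8 mm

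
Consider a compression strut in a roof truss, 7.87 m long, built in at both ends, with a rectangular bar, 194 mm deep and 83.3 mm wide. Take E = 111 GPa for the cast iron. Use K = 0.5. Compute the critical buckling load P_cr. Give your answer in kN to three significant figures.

P_cr ≈ 661 kN

Buckling occurs about the weak axis: I_min = h·b³/12 with b = 83.3 mm (the shorter side).
I_min = 194×83.3³/12 = 9.344×10^6 mm⁴
I = 9.344×10^6 mm⁴ = 9.344×10^-6 m⁴
Effective length L_e = K·L = 0.5 × 7.87 = 3.935 m
P_cr = π²EI / L_e² = π² × 111×10⁹ × 9.344×10^-6 / 3.935² = 6.611×10^5 N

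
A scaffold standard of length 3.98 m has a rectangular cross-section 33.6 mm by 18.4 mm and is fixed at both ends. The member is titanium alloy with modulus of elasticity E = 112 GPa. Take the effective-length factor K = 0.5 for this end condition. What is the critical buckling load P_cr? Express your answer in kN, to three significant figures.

P_cr ≈ 4.87 kN

Buckling occurs about the weak axis: I_min = h·b³/12 with b = 18.4 mm (the shorter side).
I_min = 33.6×18.4³/12 = 1.744×10^4 mm⁴
I = 1.744×10^4 mm⁴ = 1.744×10^-8 m⁴
Effective length L_e = K·L = 0.5 × 3.98 = 1.990 m
P_cr = π²EI / L_e² = π² × 112×10⁹ × 1.744×10^-8 / 1.990² = 4.869×10^3 N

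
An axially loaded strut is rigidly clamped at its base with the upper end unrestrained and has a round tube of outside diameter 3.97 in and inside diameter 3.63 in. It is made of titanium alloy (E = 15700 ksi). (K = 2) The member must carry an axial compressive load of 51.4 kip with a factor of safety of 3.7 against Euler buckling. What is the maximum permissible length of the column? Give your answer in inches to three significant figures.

L_max ≈ 27.3 in

d_o = 3.97 in, d_i = 3.63 in
I = π(d_o⁴ − d_i⁴)/64 = π(3.97⁴ − 3.630⁴)/64 = 3.671 in⁴
Required critical load P_cr = n·P = 3.7 × 51.4 = 190.2 kip = 1.902×10^5 lb
From P_cr = π²EI/(K·L)²:  L = (1/K)·√(π²EI/P_cr) = (1/2)·√(π²×1.57×10^7×3.671/1.902×10^5)
L = 27.3 in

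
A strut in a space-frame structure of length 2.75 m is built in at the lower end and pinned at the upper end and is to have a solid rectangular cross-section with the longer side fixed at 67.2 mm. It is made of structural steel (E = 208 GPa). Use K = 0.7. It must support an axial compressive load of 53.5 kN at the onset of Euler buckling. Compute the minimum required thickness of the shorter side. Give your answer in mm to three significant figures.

b ≈ 25.8 mm

L_e = K·L = 0.7 × 2.75 = 1.925 m
Required I = P_cr·L_e²/(π²E) = 5.350×10^4 × 1.925² / (π² × 2.08×10^11) = 9.657×10^-8 m⁴
I_req = 9.657×10^4 mm⁴
Rectangle, weak axis: I_min = h·b³/12 with h = 67.2 mm fixed  ⇒  b = (12I/h)^(1/3) = 25.8 mm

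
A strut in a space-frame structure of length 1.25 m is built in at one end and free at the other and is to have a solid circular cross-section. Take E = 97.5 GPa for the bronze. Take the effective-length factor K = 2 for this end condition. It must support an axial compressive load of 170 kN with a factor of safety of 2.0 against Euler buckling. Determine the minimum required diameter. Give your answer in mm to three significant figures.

Required P_cr = n·P = 2.0 × 170 = 340.0 kN
L_e = K·L = 2 × 1.25 = 2.500 m
Required I = P_cr·L_e²/(π²E) = 3.400×10^5 × 2.500² / (π² × 9.75×10^10) = 2.208×10^-6 m⁴
I_req = 2.208×10^6 mm⁴
Solid circle: I = πd⁴/64  ⇒  d = (64I/π)^(1/4) = (64×2.208×10^6/π)^(1/4) = 81.9 mm

d ≈ 81.9 mm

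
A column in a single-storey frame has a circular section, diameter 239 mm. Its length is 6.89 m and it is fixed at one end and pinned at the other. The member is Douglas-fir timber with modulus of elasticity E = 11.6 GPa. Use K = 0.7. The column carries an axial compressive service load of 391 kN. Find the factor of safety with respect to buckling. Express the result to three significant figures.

n ≈ 2.02

I = πd⁴/64 = π×239⁴/64 = 1.602×10^8 mm⁴
I = 1.602×10^8 mm⁴ = 1.602×10^-4 m⁴
Effective length L_e = K·L = 0.7 × 6.89 = 4.823 m
P_cr = π²EI / L_e² = π² × 11.6×10⁹ × 1.602×10^-4 / 4.823² = 7.883×10^5 N
Factor of safety n = P_cr / P = 788.29 / 391 = 2.02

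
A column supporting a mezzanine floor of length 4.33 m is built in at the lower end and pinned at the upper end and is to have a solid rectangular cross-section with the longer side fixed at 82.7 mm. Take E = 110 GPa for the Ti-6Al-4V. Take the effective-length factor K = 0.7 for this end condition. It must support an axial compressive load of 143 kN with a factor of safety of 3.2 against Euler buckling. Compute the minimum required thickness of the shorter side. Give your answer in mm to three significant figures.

Required P_cr = n·P = 3.2 × 143 = 457.6 kN
L_e = K·L = 0.7 × 4.33 = 3.031 m
Required I = P_cr·L_e²/(π²E) = 4.576×10^5 × 3.031² / (π² × 1.10×10^11) = 3.872×10^-6 m⁴
I_req = 3.872×10^6 mm⁴
Rectangle, weak axis: I_min = h·b³/12 with h = 82.7 mm fixed  ⇒  b = (12I/h)^(1/3) = 82.5 mm

b ≈ 82.5 mm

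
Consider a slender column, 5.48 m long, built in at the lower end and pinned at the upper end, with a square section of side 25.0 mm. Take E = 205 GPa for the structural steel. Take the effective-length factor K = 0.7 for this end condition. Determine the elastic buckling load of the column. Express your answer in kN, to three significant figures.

I = a⁴/12 = 25.0⁴/12 = 3.255×10^4 mm⁴
I = 3.255×10^4 mm⁴ = 3.255×10^-8 m⁴
Effective length L_e = K·L = 0.7 × 5.48 = 3.836 m
P_cr = π²EI / L_e² = π² × 205×10⁹ × 3.255×10^-8 / 3.836² = 4.476×10^3 N

P_cr ≈ 4.48 kN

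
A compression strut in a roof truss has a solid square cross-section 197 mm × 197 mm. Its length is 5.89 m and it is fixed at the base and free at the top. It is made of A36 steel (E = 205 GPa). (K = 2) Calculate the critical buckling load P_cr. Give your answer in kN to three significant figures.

P_cr ≈ 1830 kN

I = a⁴/12 = 197⁴/12 = 1.255×10^8 mm⁴
I = 1.255×10^8 mm⁴ = 1.255×10^-4 m⁴
Effective length L_e = K·L = 2 × 5.89 = 11.78 m
P_cr = π²EI / L_e² = π² × 205×10⁹ × 1.255×10^-4 / 11.78² = 1.830×10^6 N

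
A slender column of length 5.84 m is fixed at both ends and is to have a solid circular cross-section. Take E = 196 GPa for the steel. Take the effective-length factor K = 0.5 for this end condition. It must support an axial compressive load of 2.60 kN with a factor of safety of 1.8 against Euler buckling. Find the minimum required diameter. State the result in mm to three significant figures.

d ≈ 25.5 mm

Required P_cr = n·P = 1.8 × 2.60 = 4.680 kN
L_e = K·L = 0.5 × 5.84 = 2.920 m
Required I = P_cr·L_e²/(π²E) = 4.680×10^3 × 2.920² / (π² × 1.96×10^11) = 2.063×10^-8 m⁴
I_req = 2.063×10^4 mm⁴
Solid circle: I = πd⁴/64  ⇒  d = (64I/π)^(1/4) = (64×2.063×10^4/π)^(1/4) = 25.5 mm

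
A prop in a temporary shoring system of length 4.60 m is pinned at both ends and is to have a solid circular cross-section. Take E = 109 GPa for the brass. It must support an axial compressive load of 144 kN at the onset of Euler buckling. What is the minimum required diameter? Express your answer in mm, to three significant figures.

L_e = K·L = 1 × 4.60 = 4.600 m
Required I = P_cr·L_e²/(π²E) = 1.440×10^5 × 4.600² / (π² × 1.09×10^11) = 2.832×10^-6 m⁴
I_req = 2.832×10^6 mm⁴
Solid circle: I = πd⁴/64  ⇒  d = (64I/π)^(1/4) = (64×2.832×10^6/π)^(1/4) = 87.2 mm

d ≈ 87.2 mm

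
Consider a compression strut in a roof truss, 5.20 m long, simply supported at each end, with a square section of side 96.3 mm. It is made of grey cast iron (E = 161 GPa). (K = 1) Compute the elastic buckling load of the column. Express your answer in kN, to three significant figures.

I = a⁴/12 = 96.3⁴/12 = 7.167×10^6 mm⁴
I = 7.167×10^6 mm⁴ = 7.167×10^-6 m⁴
Effective length L_e = K·L = 1 × 5.20 = 5.200 m
P_cr = π²EI / L_e² = π² × 161×10⁹ × 7.167×10^-6 / 5.200² = 4.212×10^5 N

P_cr ≈ 421 kN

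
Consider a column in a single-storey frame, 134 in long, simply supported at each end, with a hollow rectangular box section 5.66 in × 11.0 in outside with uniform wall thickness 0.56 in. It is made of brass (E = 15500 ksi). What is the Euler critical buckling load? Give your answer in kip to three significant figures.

P_cr ≈ 760 kip

Inner dimensions: h_i = 11.0 − 2×0.56 = 9.880 in, b_i = 5.66 − 2×0.56 = 4.540 in
Weak-axis I_min = (h_o·b_o³ − h_i·b_i³)/12 with b_o = 5.66, b_i = 4.540 in (shorter outer/inner sides).
I_min = (11.0×5.66³ − 9.880×4.540³)/12 = 89.17 in⁴
Effective length L_e = K·L = 1 × 134 = 134.0 in
P_cr = π²EI / L_e² = π² × 15500×10³ × 89.17 / 134.0² = 7.597×10^5 lb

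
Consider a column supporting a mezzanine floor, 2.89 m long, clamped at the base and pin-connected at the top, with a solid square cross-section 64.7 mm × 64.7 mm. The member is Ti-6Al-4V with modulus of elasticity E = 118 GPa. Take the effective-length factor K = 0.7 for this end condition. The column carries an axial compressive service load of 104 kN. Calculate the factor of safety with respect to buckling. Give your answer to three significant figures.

I = a⁴/12 = 64.7⁴/12 = 1.460×10^6 mm⁴
I = 1.460×10^6 mm⁴ = 1.460×10^-6 m⁴
Effective length L_e = K·L = 0.7 × 2.89 = 2.023 m
P_cr = π²EI / L_e² = π² × 118×10⁹ × 1.460×10^-6 / 2.023² = 4.156×10^5 N
Factor of safety n = P_cr / P = 415.55 / 104 = 4.00

n ≈ 4.00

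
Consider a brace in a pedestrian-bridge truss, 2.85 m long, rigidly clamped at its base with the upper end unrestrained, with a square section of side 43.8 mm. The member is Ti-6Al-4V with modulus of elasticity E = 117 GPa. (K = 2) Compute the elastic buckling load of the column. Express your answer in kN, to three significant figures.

I = a⁴/12 = 43.8⁴/12 = 3.067×10^5 mm⁴
I = 3.067×10^5 mm⁴ = 3.067×10^-7 m⁴
Effective length L_e = K·L = 2 × 2.85 = 5.700 m
P_cr = π²EI / L_e² = π² × 117×10⁹ × 3.067×10^-7 / 5.700² = 1.090×10^4 N

P_cr ≈ 10.9 kN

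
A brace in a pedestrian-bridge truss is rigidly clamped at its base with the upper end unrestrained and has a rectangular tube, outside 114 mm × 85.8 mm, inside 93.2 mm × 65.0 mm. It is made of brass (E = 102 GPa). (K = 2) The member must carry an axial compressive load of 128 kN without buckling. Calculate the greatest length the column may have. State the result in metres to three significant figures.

L_max ≈ 2.76 m

Weak-axis I_min = (h_o·b_o³ − h_i·b_i³)/12 with b_o = 85.8, b_i = 65.00 mm (shorter outer/inner sides).
I_min = (114×85.8³ − 93.20×65.00³)/12 = 3.868×10^6 mm⁴
I = 3.868×10^-6 m⁴
At the buckling limit P_cr = P = 1.280×10^5 N
From P_cr = π²EI/(K·L)²:  L = (1/K)·√(π²EI/P_cr) = (1/2)·√(π²×1.02×10^11×3.868×10^-6/1.280×10^5)
L = 2.76 m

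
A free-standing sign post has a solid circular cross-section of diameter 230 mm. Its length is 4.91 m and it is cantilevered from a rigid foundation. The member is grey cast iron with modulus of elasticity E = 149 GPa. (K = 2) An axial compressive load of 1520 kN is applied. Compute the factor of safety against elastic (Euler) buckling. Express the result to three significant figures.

n ≈ 1.38

I = πd⁴/64 = π×230⁴/64 = 1.374×10^8 mm⁴
I = 1.374×10^8 mm⁴ = 1.374×10^-4 m⁴
Effective length L_e = K·L = 2 × 4.91 = 9.820 m
P_cr = π²EI / L_e² = π² × 149×10⁹ × 1.374×10^-4 / 9.820² = 2.095×10^6 N
Factor of safety n = P_cr / P = 2094.8 / 1520 = 1.38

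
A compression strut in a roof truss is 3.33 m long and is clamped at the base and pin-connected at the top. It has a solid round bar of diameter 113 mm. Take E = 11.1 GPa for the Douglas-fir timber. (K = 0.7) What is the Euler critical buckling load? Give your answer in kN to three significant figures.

I = πd⁴/64 = π×113⁴/64 = 8.004×10^6 mm⁴
I = 8.004×10^6 mm⁴ = 8.004×10^-6 m⁴
Effective length L_e = K·L = 0.7 × 3.33 = 2.331 m
P_cr = π²EI / L_e² = π² × 11.1×10⁹ × 8.004×10^-6 / 2.331² = 1.614×10^5 N

P_cr ≈ 161 kN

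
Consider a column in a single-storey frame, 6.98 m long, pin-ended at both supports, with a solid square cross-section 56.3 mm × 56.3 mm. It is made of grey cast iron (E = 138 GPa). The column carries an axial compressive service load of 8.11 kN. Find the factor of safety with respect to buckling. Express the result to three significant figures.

I = a⁴/12 = 56.3⁴/12 = 8.372×10^5 mm⁴
I = 8.372×10^5 mm⁴ = 8.372×10^-7 m⁴
Effective length L_e = K·L = 1 × 6.98 = 6.980 m
P_cr = π²EI / L_e² = π² × 138×10⁹ × 8.372×10^-7 / 6.980² = 2.341×10^4 N
Factor of safety n = P_cr / P = 23.406 / 8.11 = 2.89

n ≈ 2.89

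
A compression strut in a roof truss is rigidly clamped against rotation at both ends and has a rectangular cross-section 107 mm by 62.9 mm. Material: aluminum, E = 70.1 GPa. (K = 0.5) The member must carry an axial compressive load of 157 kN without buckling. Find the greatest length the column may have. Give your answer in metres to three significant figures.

L_max ≈ 6.25 m

Buckling occurs about the weak axis: I_min = h·b³/12 with b = 62.9 mm (the shorter side).
I_min = 107×62.9³/12 = 2.219×10^6 mm⁴
I = 2.219×10^-6 m⁴
At the buckling limit P_cr = P = 1.570×10^5 N
From P_cr = π²EI/(K·L)²:  L = (1/K)·√(π²EI/P_cr) = (1/0.5)·√(π²×7.01×10^10×2.219×10^-6/1.570×10^5)
L = 6.25 m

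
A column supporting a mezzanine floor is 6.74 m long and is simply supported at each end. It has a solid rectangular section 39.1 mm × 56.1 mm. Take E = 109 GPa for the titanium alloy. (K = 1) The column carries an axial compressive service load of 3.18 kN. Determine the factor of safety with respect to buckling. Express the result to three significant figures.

n ≈ 2.08

Buckling occurs about the weak axis: I_min = h·b³/12 with b = 39.1 mm (the shorter side).
I_min = 56.1×39.1³/12 = 2.795×10^5 mm⁴
I = 2.795×10^5 mm⁴ = 2.795×10^-7 m⁴
Effective length L_e = K·L = 1 × 6.74 = 6.740 m
P_cr = π²EI / L_e² = π² × 109×10⁹ × 2.795×10^-7 / 6.740² = 6.618×10^3 N
Factor of safety n = P_cr / P = 6.6179 / 3.18 = 2.08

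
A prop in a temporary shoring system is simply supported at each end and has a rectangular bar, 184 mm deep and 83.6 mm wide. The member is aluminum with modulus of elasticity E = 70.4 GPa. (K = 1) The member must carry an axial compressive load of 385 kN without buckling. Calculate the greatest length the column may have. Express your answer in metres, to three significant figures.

Buckling occurs about the weak axis: I_min = h·b³/12 with b = 83.6 mm (the shorter side).
I_min = 184×83.6³/12 = 8.959×10^6 mm⁴
I = 8.959×10^-6 m⁴
At the buckling limit P_cr = P = 3.850×10^5 N
From P_cr = π²EI/(K·L)²:  L = (1/K)·√(π²EI/P_cr) = (1/1)·√(π²×7.04×10^10×8.959×10^-6/3.850×10^5)
L = 4.02 m

L_max ≈ 4.02 m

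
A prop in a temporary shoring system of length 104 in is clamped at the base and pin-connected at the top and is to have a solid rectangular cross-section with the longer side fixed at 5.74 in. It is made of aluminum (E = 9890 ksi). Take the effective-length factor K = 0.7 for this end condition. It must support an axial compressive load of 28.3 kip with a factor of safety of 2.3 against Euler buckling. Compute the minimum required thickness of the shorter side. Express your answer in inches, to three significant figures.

Required P_cr = n·P = 2.3 × 28.3 = 65.09 kip
L_e = K·L = 0.7 × 104 = 72.80 in
Required I = P_cr·L_e²/(π²E) = 6.509×10^4 × 72.80² / (π² × 9.89×10^6) = 3.534 in⁴
Rectangle, weak axis: I_min = h·b³/12 with h = 5.74 in fixed  ⇒  b = (12I/h)^(1/3) = 1.95 in

b ≈ 1.95 in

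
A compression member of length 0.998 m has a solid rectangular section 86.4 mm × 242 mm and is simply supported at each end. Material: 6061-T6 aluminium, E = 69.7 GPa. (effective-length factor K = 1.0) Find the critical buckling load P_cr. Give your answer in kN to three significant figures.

Buckling occurs about the weak axis: I_min = h·b³/12 with b = 86.4 mm (the shorter side).
I_min = 242×86.4³/12 = 1.301×10^7 mm⁴
I = 1.301×10^7 mm⁴ = 1.301×10^-5 m⁴
Effective length L_e = K·L = 1 × 0.998 = 0.9980 m
P_cr = π²EI / L_e² = π² × 69.7×10⁹ × 1.301×10^-5 / 0.9980² = 8.984×10^6 N

P_cr ≈ 8980 kN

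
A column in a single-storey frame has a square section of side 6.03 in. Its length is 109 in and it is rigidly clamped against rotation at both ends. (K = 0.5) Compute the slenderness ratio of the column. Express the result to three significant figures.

λ ≈ 31.3

For a square r = a/√12 = 6.03/√12 = 1.741 in
L_e = K·L = 0.5 × 109 = 54.50 in
λ = L_e / r_min = 54.500 / 1.741 = 31.3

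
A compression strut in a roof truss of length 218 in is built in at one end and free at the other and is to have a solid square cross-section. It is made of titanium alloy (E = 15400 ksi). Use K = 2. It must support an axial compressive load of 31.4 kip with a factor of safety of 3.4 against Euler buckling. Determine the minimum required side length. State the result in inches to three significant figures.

a ≈ 6.33 in

Required P_cr = n·P = 3.4 × 31.4 = 106.8 kip
L_e = K·L = 2 × 218 = 436.0 in
Required I = P_cr·L_e²/(π²E) = 1.068×10^5 × 436.0² / (π² × 1.54×10^7) = 133.5 in⁴
Solid square: I = a⁴/12  ⇒  a = (12I)^(1/4) = (12×133.5)^(1/4) = 6.33 in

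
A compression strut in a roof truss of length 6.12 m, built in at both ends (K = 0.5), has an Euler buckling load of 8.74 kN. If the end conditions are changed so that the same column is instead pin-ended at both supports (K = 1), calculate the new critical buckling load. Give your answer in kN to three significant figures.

P_cr ∝ 1/K², so P_cr,new = P_cr,old × (K_old/K_new)² = 8.74 × (0.5/1)²
= 8.74 × 0.2500 = 2.18 kN

P_cr ≈ 2.18 kN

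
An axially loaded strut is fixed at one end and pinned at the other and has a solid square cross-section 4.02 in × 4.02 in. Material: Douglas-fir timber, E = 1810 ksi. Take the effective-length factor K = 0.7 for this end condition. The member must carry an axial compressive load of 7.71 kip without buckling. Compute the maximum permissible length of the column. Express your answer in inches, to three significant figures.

L_max ≈ 321 in

I = a⁴/12 = 4.02⁴/12 = 21.76 in⁴
At the buckling limit P_cr = P = 7.710×10^3 lb
From P_cr = π²EI/(K·L)²:  L = (1/K)·√(π²EI/P_cr) = (1/0.7)·√(π²×1.81×10^6×21.76/7.710×10^3)
L = 321 in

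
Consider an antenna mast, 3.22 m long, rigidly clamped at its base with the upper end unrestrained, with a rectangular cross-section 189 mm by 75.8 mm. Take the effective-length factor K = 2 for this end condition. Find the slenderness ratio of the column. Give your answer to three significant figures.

Buckling occurs about the weak axis: I_min = h·b³/12 with b = 75.8 mm (the shorter side).
I_min = 189×75.8³/12 = 6.859×10^6 mm⁴
A = 1.433×10^4 mm²;  r_min = √(I/A) = √(6.859×10^6/1.433×10^4) = 21.88 mm
L_e = K·L = 2 × 3.22 m = 6.440 m = 6440.0 mm
λ = L_e / r_min = 6440.0 / 21.88 = 294

λ ≈ 294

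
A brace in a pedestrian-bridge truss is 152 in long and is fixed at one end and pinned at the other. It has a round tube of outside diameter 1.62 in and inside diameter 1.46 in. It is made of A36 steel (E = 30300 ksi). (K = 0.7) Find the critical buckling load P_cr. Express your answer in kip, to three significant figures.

P_cr ≈ 3.04 kip

d_o = 1.62 in, d_i = 1.46 in
I = π(d_o⁴ − d_i⁴)/64 = π(1.62⁴ − 1.460⁴)/64 = 0.1150 in⁴
Effective length L_e = K·L = 0.7 × 152 = 106.4 in
P_cr = π²EI / L_e² = π² × 30300×10³ × 0.1150 / 106.4² = 3.039×10^3 lb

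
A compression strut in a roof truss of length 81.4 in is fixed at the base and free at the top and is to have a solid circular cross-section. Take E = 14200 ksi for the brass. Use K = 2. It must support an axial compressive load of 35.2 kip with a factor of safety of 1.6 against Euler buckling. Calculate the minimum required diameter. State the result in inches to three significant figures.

Required P_cr = n·P = 1.6 × 35.2 = 56.32 kip
L_e = K·L = 2 × 81.4 = 162.8 in
Required I = P_cr·L_e²/(π²E) = 5.632×10^4 × 162.8² / (π² × 1.42×10^7) = 10.65 in⁴
Solid circle: I = πd⁴/64  ⇒  d = (64I/π)^(1/4) = (64×10.65/π)^(1/4) = 3.84 in

d ≈ 3.84 in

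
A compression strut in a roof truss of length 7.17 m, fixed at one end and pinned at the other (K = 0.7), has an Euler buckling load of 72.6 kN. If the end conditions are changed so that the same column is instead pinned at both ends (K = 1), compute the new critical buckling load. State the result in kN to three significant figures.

P_cr ∝ 1/K², so P_cr,new = P_cr,old × (K_old/K_new)² = 72.6 × (0.7/1)²
= 72.6 × 0.4900 = 35.6 kN

P_cr ≈ 35.6 kN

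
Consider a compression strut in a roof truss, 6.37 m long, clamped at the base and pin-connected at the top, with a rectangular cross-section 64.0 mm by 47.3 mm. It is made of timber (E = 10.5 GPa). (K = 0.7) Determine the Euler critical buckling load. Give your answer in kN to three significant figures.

Buckling occurs about the weak axis: I_min = h·b³/12 with b = 47.3 mm (the shorter side).
I_min = 64.0×47.3³/12 = 5.644×10^5 mm⁴
I = 5.644×10^5 mm⁴ = 5.644×10^-7 m⁴
Effective length L_e = K·L = 0.7 × 6.37 = 4.459 m
P_cr = π²EI / L_e² = π² × 10.5×10⁹ × 5.644×10^-7 / 4.459² = 2.942×10^3 N

P_cr ≈ 2.94 kN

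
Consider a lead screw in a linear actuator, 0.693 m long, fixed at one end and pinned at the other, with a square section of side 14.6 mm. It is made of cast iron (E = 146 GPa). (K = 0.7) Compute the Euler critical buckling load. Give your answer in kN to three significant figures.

P_cr ≈ 23.2 kN

I = a⁴/12 = 14.6⁴/12 = 3.786×10^3 mm⁴
I = 3.786×10^3 mm⁴ = 3.786×10^-9 m⁴
Effective length L_e = K·L = 0.7 × 0.693 = 0.4851 m
P_cr = π²EI / L_e² = π² × 146×10⁹ × 3.786×10^-9 / 0.4851² = 2.319×10^4 N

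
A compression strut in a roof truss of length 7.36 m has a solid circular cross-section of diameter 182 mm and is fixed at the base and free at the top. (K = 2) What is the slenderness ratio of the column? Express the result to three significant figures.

For a solid circle r = d/4 = 182/4 = 45.50 mm
L_e = K·L = 2 × 7.36 m = 14.72 m = 14720 mm
λ = L_e / r_min = 14720 / 45.50 = 324

λ ≈ 324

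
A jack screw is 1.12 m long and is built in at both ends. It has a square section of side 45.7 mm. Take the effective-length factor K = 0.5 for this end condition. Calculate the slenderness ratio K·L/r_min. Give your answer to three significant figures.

λ ≈ 42.4

I = a⁴/12 = 45.7⁴/12 = 3.635×10^5 mm⁴
A = 2.088×10^3 mm²;  r_min = √(I/A) = √(3.635×10^5/2.088×10^3) = 13.19 mm
L_e = K·L = 0.5 × 1.12 m = 0.5600 m = 560.00 mm
λ = L_e / r_min = 560.00 / 13.19 = 42.4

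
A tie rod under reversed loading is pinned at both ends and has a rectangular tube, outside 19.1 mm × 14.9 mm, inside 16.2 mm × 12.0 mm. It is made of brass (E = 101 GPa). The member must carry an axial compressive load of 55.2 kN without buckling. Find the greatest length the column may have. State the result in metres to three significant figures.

Weak-axis I_min = (h_o·b_o³ − h_i·b_i³)/12 with b_o = 14.9, b_i = 12.00 mm (shorter outer/inner sides).
I_min = (19.1×14.9³ − 16.20×12.00³)/12 = 2.932×10^3 mm⁴
I = 2.932×10^-9 m⁴
At the buckling limit P_cr = P = 5.520×10^4 N
From P_cr = π²EI/(K·L)²:  L = (1/K)·√(π²EI/P_cr) = (1/1)·√(π²×1.01×10^11×2.932×10^-9/5.520×10^4)
L = 0.230 m

L_max ≈ 0.230 m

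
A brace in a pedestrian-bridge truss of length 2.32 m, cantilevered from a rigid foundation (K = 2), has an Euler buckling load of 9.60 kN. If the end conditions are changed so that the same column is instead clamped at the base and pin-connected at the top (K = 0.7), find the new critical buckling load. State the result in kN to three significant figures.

P_cr ∝ 1/K², so P_cr,new = P_cr,old × (K_old/K_new)² = 9.60 × (2/0.7)²
= 9.60 × 8.163 = 78.4 kN

P_cr ≈ 78.4 kN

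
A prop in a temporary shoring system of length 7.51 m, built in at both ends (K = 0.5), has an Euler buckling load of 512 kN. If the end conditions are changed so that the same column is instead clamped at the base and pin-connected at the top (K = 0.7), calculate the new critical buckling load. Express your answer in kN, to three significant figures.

P_cr ∝ 1/K², so P_cr,new = P_cr,old × (K_old/K_new)² = 512 × (0.5/0.7)²
= 512 × 0.5102 = 261 kN

P_cr ≈ 261 kN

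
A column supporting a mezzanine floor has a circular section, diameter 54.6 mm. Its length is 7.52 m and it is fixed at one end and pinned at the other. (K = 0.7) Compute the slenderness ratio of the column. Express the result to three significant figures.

For a solid circle r = d/4 = 54.6/4 = 13.65 mm
L_e = K·L = 0.7 × 7.52 m = 5.264 m = 5264.0 mm
λ = L_e / r_min = 5264.0 / 13.65 = 386

λ ≈ 386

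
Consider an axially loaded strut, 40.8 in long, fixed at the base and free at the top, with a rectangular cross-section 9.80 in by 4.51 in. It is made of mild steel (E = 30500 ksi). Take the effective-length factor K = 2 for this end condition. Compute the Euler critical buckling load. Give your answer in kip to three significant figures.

P_cr ≈ 3390 kip

Buckling occurs about the weak axis: I_min = h·b³/12 with b = 4.51 in (the shorter side).
I_min = 9.80×4.51³/12 = 74.92 in⁴
Effective length L_e = K·L = 2 × 40.8 = 81.60 in
P_cr = π²EI / L_e² = π² × 30500×10³ × 74.92 / 81.60² = 3.387×10^6 lb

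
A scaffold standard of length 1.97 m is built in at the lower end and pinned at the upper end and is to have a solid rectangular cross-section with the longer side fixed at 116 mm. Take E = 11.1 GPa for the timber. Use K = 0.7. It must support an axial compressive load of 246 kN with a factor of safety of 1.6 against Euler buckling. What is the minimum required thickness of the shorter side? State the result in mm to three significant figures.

b ≈ 89.1 mm

Required P_cr = n·P = 1.6 × 246 = 393.6 kN
L_e = K·L = 0.7 × 1.97 = 1.379 m
Required I = P_cr·L_e²/(π²E) = 3.936×10^5 × 1.379² / (π² × 1.11×10^10) = 6.832×10^-6 m⁴
I_req = 6.832×10^6 mm⁴
Rectangle, weak axis: I_min = h·b³/12 with h = 116 mm fixed  ⇒  b = (12I/h)^(1/3) = 89.1 mm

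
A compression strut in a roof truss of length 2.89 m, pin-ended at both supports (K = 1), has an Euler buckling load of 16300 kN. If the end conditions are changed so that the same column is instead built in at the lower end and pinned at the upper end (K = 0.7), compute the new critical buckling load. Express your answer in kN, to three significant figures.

P_cr ≈ 33300 kN

P_cr ∝ 1/K², so P_cr,new = P_cr,old × (K_old/K_new)² = 16300 × (1/0.7)²
= 16300 × 2.041 = 33300 kN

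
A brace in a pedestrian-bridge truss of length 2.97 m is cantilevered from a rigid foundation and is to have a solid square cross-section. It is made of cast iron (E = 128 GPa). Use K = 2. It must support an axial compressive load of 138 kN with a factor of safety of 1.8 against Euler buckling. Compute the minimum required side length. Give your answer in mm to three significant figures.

a ≈ 95.5 mm

Required P_cr = n·P = 1.8 × 138 = 248.4 kN
L_e = K·L = 2 × 2.97 = 5.940 m
Required I = P_cr·L_e²/(π²E) = 2.484×10^5 × 5.940² / (π² × 1.28×10^11) = 6.938×10^-6 m⁴
I_req = 6.938×10^6 mm⁴
Solid square: I = a⁴/12  ⇒  a = (12I)^(1/4) = (12×6.938×10^6)^(1/4) = 95.5 mm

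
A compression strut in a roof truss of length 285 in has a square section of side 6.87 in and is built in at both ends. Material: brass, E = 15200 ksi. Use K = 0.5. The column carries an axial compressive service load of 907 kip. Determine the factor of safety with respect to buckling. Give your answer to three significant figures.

I = a⁴/12 = 6.87⁴/12 = 185.6 in⁴
Effective length L_e = K·L = 0.5 × 285 = 142.5 in
P_cr = π²EI / L_e² = π² × 15200×10³ × 185.6 / 142.5² = 1.371×10^6 lb
Factor of safety n = P_cr / P = 1371.4 / 907 = 1.51

n ≈ 1.51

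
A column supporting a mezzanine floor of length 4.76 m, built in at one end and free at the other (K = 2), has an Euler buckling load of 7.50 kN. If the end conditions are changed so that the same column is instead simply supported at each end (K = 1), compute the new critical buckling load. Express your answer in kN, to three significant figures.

P_cr ∝ 1/K², so P_cr,new = P_cr,old × (K_old/K_new)² = 7.50 × (2/1)²
= 7.50 × 4.000 = 30.0 kN

P_cr ≈ 30.0 kN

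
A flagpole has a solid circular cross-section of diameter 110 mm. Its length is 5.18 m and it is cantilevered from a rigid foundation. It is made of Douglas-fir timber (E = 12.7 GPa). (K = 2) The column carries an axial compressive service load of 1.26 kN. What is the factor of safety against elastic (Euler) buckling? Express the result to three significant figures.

n ≈ 6.66

I = πd⁴/64 = π×110⁴/64 = 7.187×10^6 mm⁴
I = 7.187×10^6 mm⁴ = 7.187×10^-6 m⁴
Effective length L_e = K·L = 2 × 5.18 = 10.36 m
P_cr = π²EI / L_e² = π² × 12.7×10⁹ × 7.187×10^-6 / 10.36² = 8.393×10^3 N
Factor of safety n = P_cr / P = 8.3931 / 1.26 = 6.66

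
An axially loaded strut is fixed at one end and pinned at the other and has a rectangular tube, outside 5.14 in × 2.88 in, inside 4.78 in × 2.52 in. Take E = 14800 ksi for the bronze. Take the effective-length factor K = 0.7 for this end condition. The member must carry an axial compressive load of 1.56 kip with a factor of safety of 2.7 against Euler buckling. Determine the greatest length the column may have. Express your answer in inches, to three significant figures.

L_max ≈ 523 in

Weak-axis I_min = (h_o·b_o³ − h_i·b_i³)/12 with b_o = 2.88, b_i = 2.520 in (shorter outer/inner sides).
I_min = (5.14×2.88³ − 4.780×2.520³)/12 = 3.857 in⁴
Required critical load P_cr = n·P = 2.7 × 1.56 = 4.212 kip = 4.212×10^3 lb
From P_cr = π²EI/(K·L)²:  L = (1/K)·√(π²EI/P_cr) = (1/0.7)·√(π²×1.48×10^7×3.857/4.212×10^3)
L = 523 in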